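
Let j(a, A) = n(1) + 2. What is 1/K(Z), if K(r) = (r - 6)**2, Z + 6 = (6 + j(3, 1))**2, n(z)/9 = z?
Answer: 1/76729 ≈ 1.3033e-5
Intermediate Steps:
n(z) = 9*z
j(a, A) = 11 (j(a, A) = 9*1 + 2 = 9 + 2 = 11)
Z = 283 (Z = -6 + (6 + 11)**2 = -6 + 17**2 = -6 + 289 = 283)
K(r) = (-6 + r)**2
1/K(Z) = 1/((-6 + 283)**2) = 1/(277**2) = 1/76729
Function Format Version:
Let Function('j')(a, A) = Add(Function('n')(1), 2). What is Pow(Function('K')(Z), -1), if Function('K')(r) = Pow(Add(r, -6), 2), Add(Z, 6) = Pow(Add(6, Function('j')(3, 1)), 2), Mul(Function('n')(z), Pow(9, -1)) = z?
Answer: Rational(1, 76729) ≈ 1.3033e-5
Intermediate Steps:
Function('n')(z) = Mul(9, z)
Function('j')(a, A) = 11 (Function('j')(a, A) = Add(Mul(9, 1), 2) = Add(9, 2) = 11)
Z = 283 (Z = Add(-6, Pow(Add(6, 11), 2)) = Add(-6, Pow(17, 2)) = Add(-6, 289) = 283)
Function('K')(r) = Pow(Add(-6, r), 2)
Pow(Function('K')(Z), -1) = Pow(Pow(Add(-6, 283), 2), -1) = Pow(Pow(277, 2), -1) = Pow(76729, -1) = Rational(1, 76729)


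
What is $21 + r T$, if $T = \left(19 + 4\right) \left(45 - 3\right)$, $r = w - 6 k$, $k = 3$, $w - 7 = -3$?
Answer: $-13503$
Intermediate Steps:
$w = 4$ ($w = 7 - 3 = 4$)
$r = -14$ ($r = 4 - 18 = -14$)
$T = 966$ ($T = 23 \cdot 42 = 966$)
$21 + r T = 21 - 13524 = -13503$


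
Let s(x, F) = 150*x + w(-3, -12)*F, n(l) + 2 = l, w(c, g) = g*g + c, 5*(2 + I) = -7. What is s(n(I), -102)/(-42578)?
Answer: 7596/21289 ≈ 0.35680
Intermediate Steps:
I = -17/5 (I = -2 + (⅕)*(-7) = -2 - 7/5 = -17/5 ≈ -3.4000)
w(c, g) = c + g² (w(c, g) = g² + c = c + g²)
n(l) = -2 + l
s(x, F) = 141*F + 150*x (s(x, F) = 150*x + (-3 + (-12)²)*F = 150*x + (-3 + 144)*F = 150*x + 141*F = 141*F + 150*x)
s(n(I), -102)/(-42578) = (141*(-102) + 150*(-2 - 17/5))/(-42578) = (-14382 + 150*(-27/5))*(-1/42578) = (-14382 - 810)*(-1/42578) = -15192*(-1/42578) = 7596/21289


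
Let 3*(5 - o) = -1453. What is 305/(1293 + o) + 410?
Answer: 2193185/5347 ≈ 410.17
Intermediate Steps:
o = 1468/3 (o = 5 - ⅓*(-1453) = 5 + 1453/3 = 1468/3 ≈ 489.33)
305/(1293 + o) + 410 = 305/(1293 + 1468/3) + 410 = 305/(5347/3) + 410 = 305*(3/5347) + 410 = 915/5347 + 410 = 2193185/5347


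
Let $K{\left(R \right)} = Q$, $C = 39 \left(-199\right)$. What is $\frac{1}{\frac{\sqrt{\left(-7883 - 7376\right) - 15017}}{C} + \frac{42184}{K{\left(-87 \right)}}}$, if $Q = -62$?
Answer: $- \frac{1093987406447}{744334916188205} + \frac{72097103 i}{1488669832376410} \approx -0.0014698 + 4.8431 \cdot 10^{-8} i$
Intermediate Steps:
$C = -7761$
$K{\left(R \right)} = -62$
$\frac{1}{\frac{\sqrt{\left(-7883 - 7376\right) - 15017}}{C} + \frac{42184}{K{\left(-87 \right)}}} = \frac{1}{\frac{\sqrt{\left(-7883 - 7376\right) - 15017}}{-7761} + \frac{42184}{-62}} = \frac{1}{\sqrt{\left(-7883 - 7376\right) - 15017} \left(- \frac{1}{7761}\right) + 42184 \left(- \frac{1}{62}\right)} = \frac{1}{\sqrt{-15259 - 15017} \left(- \frac{1}{7761}\right) - \frac{21092}{31}} = \frac{1}{\sqrt{-30276} \left(- \frac{1}{7761}\right) - \frac{21092}{31}} = \frac{1}{174 i \left(- \frac{1}{7761}\right) - \frac{21092}{31}} = \frac{1}{- \frac{58 i}{2587} - \frac{21092}{31}} = \frac{1}{- \frac{21092}{31} - \frac{58 i}{2587}} = \frac{6431558809 \left(- \frac{21092}{31} + \frac{58 i}{2587}\right)}{2977339664752820}$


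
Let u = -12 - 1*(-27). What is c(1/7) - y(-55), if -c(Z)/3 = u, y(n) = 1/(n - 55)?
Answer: -4949/110 ≈ -44.991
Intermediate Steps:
y(n) = 1/(-55 + n)
u = 15 (u = -12 + 27 = 15)
c(Z) = -45 (c(Z) = -3*15 = -45)
c(1/7) - y(-55) = -45 - 1/(-55 - 55) = -45 - 1/(-110) = -45 - 1*(-1/110) = -45 + 1/110 = -4949/110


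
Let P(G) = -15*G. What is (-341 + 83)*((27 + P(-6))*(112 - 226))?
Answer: 3441204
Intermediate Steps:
(-341 + 83)*((27 + P(-6))*(112 - 226)) = (-341 + 83)*((27 - 15*(-6))*(112 - 226)) = -258*(27 + 90)*(-114) = -30186*(-114) = -258*(-13338) = 3441204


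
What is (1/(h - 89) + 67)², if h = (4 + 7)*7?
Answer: 644809/144 ≈ 4477.8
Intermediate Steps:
h = 77 (h = 11*7 = 77)
(1/(h - 89) + 67)² = (1/(77 - 89) + 67)² = (1/(-12) + 67)² = (-1/12 + 67)² = (803/12)² = 644809/144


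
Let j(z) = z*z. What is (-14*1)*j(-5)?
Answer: -350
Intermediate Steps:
j(z) = z²
(-14*1)*j(-5) = -14*1*(-5)² = -14*25 = -350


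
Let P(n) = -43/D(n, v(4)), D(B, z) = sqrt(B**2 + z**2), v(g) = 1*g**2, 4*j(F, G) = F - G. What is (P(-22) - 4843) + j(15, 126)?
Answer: -19483/4 - 43*sqrt(185)/370 ≈ -4872.3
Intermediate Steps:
j(F, G) = -G/4 + F/4 (j(F, G) = (F - G)/4 = -G/4 + F/4)
v(g) = g**2
P(n) = -43/sqrt(256 + n**2) (P(n) = -43/sqrt(n**2 + (4**2)**2) = -43/sqrt(n**2 + 16**2) = -43/sqrt(n**2 + 256) = -43/sqrt(256 + n**2))
(P(-22) - 4843) + j(15, 126) = (-43/sqrt(256 + (-22)**2) - 4843) + (-1/4*126 + (1/4)*15) = (-43/sqrt(256 + 484) - 4843) + (-63/2 + 15/4) = (-43*sqrt(185)/370 - 4843) - 111/4 = (-4843 - 43*sqrt(185)/370) - 111/4 = -19483/4 - 43*sqrt(185)/370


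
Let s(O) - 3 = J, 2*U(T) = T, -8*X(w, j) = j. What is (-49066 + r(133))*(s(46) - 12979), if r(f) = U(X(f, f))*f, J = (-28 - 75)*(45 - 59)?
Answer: 4629430415/8 ≈ 5.7868e+8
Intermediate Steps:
X(w, j) = -j/8
J = 1442 (J = -103*(-14) = 1442)
U(T) = T/2
s(O) = 1445 (s(O) = 3 + 1442 = 1445)
r(f) = -f²/16 (r(f) = ((-f/8)/2)*f = (-f/16)*f = -f²/16)
(-49066 + r(133))*(s(46) - 12979) = (-49066 - 1/16*133²)*(1445 - 12979) = (-49066 - 1/16*17689)*(-11534) = (-49066 - 17689/16)*(-11534) = -802745/16*(-11534) = 4629430415/8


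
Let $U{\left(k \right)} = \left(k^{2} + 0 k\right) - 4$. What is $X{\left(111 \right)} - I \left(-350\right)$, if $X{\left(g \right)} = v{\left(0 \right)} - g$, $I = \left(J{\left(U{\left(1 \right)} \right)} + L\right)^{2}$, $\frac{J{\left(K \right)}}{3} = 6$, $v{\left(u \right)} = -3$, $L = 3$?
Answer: $154236$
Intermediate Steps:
$U{\left(k \right)} = -4 + k^{2}$ ($U{\left(k \right)} = \left(k^{2} + 0\right) - 4 = k^{2} - 4 = -4 + k^{2}$)
$J{\left(K \right)} = 18$ ($J{\left(K \right)} = 3 \cdot 6 = 18$)
$I = 441$ ($I = \left(18 + 3\right)^{2} = 21^{2} = 441$)
$X{\left(g \right)} = -3 - g$
$X{\left(111 \right)} - I \left(-350\right) = \left(-3 - 111\right) - 441 \left(-350\right) = \left(-3 - 111\right) - -154350 = -114 + 154350 = 154236$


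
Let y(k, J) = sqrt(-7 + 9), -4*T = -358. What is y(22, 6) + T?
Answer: 179/2 + sqrt(2) ≈ 90.914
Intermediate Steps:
T = 179/2 (T = -1/4*(-358) = 179/2 ≈ 89.500)
y(k, J) = sqrt(2)
y(22, 6) + T = sqrt(2) + 179/2 = 179/2 + sqrt(2)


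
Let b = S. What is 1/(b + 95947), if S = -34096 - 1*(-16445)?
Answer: 1/78296 ≈ 1.2772e-5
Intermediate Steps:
S = -17651 (S = -34096 + 16445 = -17651)
b = -17651
1/(b + 95947) = 1/(-17651 + 95947) = 1/78296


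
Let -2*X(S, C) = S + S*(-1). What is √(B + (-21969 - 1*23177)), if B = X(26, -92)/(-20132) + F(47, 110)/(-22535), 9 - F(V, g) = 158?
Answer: I*√22926319396135/22535 ≈ 212.48*I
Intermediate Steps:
X(S, C) = 0 (X(S, C) = -(S + S*(-1))/2 = -(S - S)/2 = -½*0 = 0)
F(V, g) = -149 (F(V, g) = 9 - 1*158 = 9 - 158 = -149)
B = 149/22535 (B = 0/(-20132) - 149/(-22535) = 0*(-1/20132) - 149*(-1/22535) = 0 + 149/22535 = 149/22535 ≈ 0.0066119)
√(B + (-21969 - 1*23177)) = √(149/22535 + (-21969 - 1*23177)) = √(149/22535 + (-21969 - 23177)) = √(149/22535 - 45146) = √(-1017364961/22535) = I*√22926319396135/22535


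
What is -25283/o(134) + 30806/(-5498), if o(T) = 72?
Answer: -70611983/197928 ≈ -356.76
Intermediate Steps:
-25283/o(134) + 30806/(-5498) = -25283/72 + 30806/(-5498) = -25283*1/72 + 30806*(-1/5498) = -25283/72 - 15403/2749 = -70611983/197928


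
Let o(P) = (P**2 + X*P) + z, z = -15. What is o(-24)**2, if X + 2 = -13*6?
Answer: 6155361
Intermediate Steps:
X = -80 (X = -2 - 13*6 = -2 - 78 = -80)
o(P) = -15 + P**2 - 80*P (o(P) = (P**2 - 80*P) - 15 = -15 + P**2 - 80*P)
o(-24)**2 = (-15 + (-24)**2 - 80*(-24))**2 = (-15 + 576 + 1920)**2 = 2481**2 = 6155361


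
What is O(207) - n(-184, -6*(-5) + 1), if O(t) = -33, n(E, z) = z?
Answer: -64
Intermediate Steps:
O(207) - n(-184, -6*(-5) + 1) = -33 - (-6*(-5) + 1) = -33 - (30 + 1) = -33 - 1*31 = -33 - 31 = -64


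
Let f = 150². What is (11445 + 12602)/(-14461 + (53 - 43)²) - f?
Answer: -323146547/14361 ≈ -22502.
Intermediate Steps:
f = 22500
(11445 + 12602)/(-14461 + (53 - 43)²) - f = (11445 + 12602)/(-14461 + (53 - 43)²) - 1*22500 = 24047/(-14461 + 10²) - 22500 = 24047/(-14461 + 100) - 22500 = 24047/(-14361) - 22500 = 24047*(-1/14361) - 22500 = -24047/14361 - 22500 = -323146547/14361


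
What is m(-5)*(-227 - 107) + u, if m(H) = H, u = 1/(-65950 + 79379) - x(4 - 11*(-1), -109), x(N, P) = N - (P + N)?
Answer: 20962670/13429 ≈ 1561.0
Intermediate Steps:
x(N, P) = -P (x(N, P) = N - (N + P) = N + (-N - P) = -P)
u = -1463760/13429 (u = 1/(-65950 + 79379) - (-1)*(-109) = 1/13429 - 1*109 = 1/13429 - 109 = -1463760/13429 ≈ -109.00)
m(-5)*(-227 - 107) + u = -5*(-227 - 107) - 1463760/13429 = -5*(-334) - 1463760/13429 = 1670 - 1463760/13429 = 20962670/13429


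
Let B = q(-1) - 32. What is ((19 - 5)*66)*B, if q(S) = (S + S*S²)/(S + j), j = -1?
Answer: -28644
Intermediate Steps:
q(S) = (S + S³)/(-1 + S) (q(S) = (S + S*S²)/(S - 1) = (S + S³)/(-1 + S))
B = -31 (B = (-1 + (-1)³)/(-1 - 1) - 32 = (-1 - 1)/(-2) - 32 = -½*(-2) - 32 = 1 - 32 = -31)
((19 - 5)*66)*B = ((19 - 5)*66)*(-31) = (14*66)*(-31) = 924*(-31) = -28644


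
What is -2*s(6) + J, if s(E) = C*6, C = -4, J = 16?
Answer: 64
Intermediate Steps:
s(E) = -24 (s(E) = -4*6 = -24)
-2*s(6) + J = -2*(-24) + 16 = 48 + 16 = 64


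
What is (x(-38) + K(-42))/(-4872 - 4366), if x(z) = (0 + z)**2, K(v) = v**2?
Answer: -1604/4619 ≈ -0.34726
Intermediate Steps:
x(z) = z**2
(x(-38) + K(-42))/(-4872 - 4366) = ((-38)**2 + (-42)**2)/(-4872 - 4366) = (1444 + 1764)/(-9238) = 3208*(-1/9238) = -1604/4619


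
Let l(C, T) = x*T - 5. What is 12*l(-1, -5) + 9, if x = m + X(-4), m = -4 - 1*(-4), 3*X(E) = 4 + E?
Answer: -51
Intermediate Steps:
X(E) = 4/3 + E/3 (X(E) = (4 + E)/3 = 4/3 + E/3)
m = 0 (m = -4 + 4 = 0)
x = 0 (x = 0 + (4/3 + (1/3)*(-4)) = 0 + (4/3 - 4/3) = 0 + 0 = 0)
l(C, T) = -5 (l(C, T) = 0*T - 5 = 0 - 5 = -5)
12*l(-1, -5) + 9 = 12*(-5) + 9 = -60 + 9 = -51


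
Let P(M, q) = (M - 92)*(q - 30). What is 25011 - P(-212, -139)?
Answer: -26365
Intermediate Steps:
P(M, q) = (-92 + M)*(-30 + q)
25011 - P(-212, -139) = 25011 - (2760 - 92*(-139) - 30*(-212) - 212*(-139)) = 25011 - (2760 + 12788 + 6360 + 29468) = 25011 - 1*51376 = 25011 - 51376 = -26365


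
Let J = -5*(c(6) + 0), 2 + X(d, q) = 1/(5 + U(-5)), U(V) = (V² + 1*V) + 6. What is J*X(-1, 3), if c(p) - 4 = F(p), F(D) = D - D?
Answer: 1220/31 ≈ 39.355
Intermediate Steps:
U(V) = 6 + V + V² (U(V) = (V² + V) + 6 = (V + V²) + 6 = 6 + V + V²)
F(D) = 0
c(p) = 4 (c(p) = 4 + 0 = 4)
X(d, q) = -61/31 (X(d, q) = -2 + 1/(5 + (6 - 5 + (-5)²)) = -2 + 1/(5 + (6 - 5 + 25)) = -2 + 1/(5 + 26) = -2 + 1/31 = -61/31)
J = -20 (J = -5*(4 + 0) = -5*4 = -20)
J*X(-1, 3) = -20*(-61/31) = 1220/31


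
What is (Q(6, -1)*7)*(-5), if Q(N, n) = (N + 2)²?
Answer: -2240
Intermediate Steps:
Q(N, n) = (2 + N)²
(Q(6, -1)*7)*(-5) = ((2 + 6)²*7)*(-5) = (8²*7)*(-5) = (64*7)*(-5) = 448*(-5) = -2240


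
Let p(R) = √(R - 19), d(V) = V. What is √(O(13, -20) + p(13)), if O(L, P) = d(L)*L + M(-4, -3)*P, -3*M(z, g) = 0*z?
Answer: √(169 + I*√6) ≈ 13.0 + 0.09421*I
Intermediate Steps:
M(z, g) = 0 (M(z, g) = -0*z = -⅓*0 = 0)
p(R) = √(-19 + R)
O(L, P) = L² (O(L, P) = L*L + 0*P = L² + 0 = L²)
√(O(13, -20) + p(13)) = √(13² + √(-19 + 13)) = √(169 + √(-6)) = √(169 + I*√6)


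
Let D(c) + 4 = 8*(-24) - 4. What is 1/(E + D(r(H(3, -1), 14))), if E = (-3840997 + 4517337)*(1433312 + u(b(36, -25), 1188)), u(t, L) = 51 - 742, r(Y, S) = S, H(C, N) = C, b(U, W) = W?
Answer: 1/968938886940 ≈ 1.0321e-12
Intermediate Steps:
u(t, L) = -691
E = 968938887140 (E = (-3840997 + 4517337)*(1433312 - 691) = 676340*1432621 = 968938887140)
D(c) = -200 (D(c) = -4 + (8*(-24) - 4) = -4 + (-192 - 4) = -4 - 196 = -200)
1/(E + D(r(H(3, -1), 14))) = 1/(968938887140 - 200) = 1/968938886940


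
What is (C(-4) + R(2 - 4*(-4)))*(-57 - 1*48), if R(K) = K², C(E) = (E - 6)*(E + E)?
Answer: -42420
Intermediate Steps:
C(E) = 2*E*(-6 + E) (C(E) = (-6 + E)*(2*E) = 2*E*(-6 + E))
(C(-4) + R(2 - 4*(-4)))*(-57 - 1*48) = (2*(-4)*(-6 - 4) + (2 - 4*(-4))²)*(-57 - 1*48) = (2*(-4)*(-10) + (2 + 16)²)*(-57 - 48) = (80 + 18²)*(-105) = (80 + 324)*(-105) = 404*(-105) = -42420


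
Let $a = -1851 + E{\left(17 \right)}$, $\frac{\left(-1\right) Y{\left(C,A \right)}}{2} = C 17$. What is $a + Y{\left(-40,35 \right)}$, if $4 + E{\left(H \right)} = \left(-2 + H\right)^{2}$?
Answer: $-270$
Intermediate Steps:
$Y{\left(C,A \right)} = - 34 C$ ($Y{\left(C,A \right)} = - 2 C 17 = - 2 \cdot 17 C = - 34 C$)
$E{\left(H \right)} = -4 + \left(-2 + H\right)^{2}$
$a = -1630$ ($a = -1851 + 17 \left(-4 + 17\right) = -1851 + 17 \cdot 13 = -1851 + 221 = -1630$)
$a + Y{\left(-40,35 \right)} = -1630 - -1360 = -1630 + 1360 = -270$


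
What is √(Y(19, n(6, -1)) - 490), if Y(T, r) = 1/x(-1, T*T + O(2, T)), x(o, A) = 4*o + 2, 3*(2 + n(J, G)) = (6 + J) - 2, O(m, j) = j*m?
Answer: 3*I*√218/2 ≈ 22.147*I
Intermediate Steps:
n(J, G) = -⅔ + J/3 (n(J, G) = -2 + ((6 + J) - 2)/3 = -2 + (4 + J)/3 = -2 + (4/3 + J/3) = -⅔ + J/3)
x(o, A) = 2 + 4*o
Y(T, r) = -½ (Y(T, r) = 1/(2 + 4*(-1)) = 1/(2 - 4) = 1/(-2) = -½)
√(Y(19, n(6, -1)) - 490) = √(-½ - 490) = √(-981/2) = 3*I*√218/2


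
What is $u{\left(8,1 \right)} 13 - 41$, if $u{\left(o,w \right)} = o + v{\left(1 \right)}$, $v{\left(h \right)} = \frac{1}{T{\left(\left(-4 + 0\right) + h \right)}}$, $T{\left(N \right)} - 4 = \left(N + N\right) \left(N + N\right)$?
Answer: $\frac{2533}{40} \approx 63.325$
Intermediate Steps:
$T{\left(N \right)} = 4 + 4 N^{2}$ ($T{\left(N \right)} = 4 + \left(N + N\right) \left(N + N\right) = 4 + 2 N 2 N = 4 + 4 N^{2}$)
$v{\left(h \right)} = \frac{1}{4 + 4 \left(-4 + h\right)^{2}}$ ($v{\left(h \right)} = \frac{1}{4 + 4 \left(\left(-4 + 0\right) + h\right)^{2}} = \frac{1}{4 + 4 \left(-4 + h\right)^{2}}$)
$u{\left(o,w \right)} = \frac{1}{40} + o$ ($u{\left(o,w \right)} = o + \frac{1}{4 \left(1 + \left(-4 + 1\right)^{2}\right)} = o + \frac{1}{4 \left(1 + \left(-3\right)^{2}\right)} = o + \frac{1}{4 \left(1 + 9\right)} = o + \frac{1}{4 \cdot 10} = o + \frac{1}{4} \cdot \frac{1}{10} = o + \frac{1}{40} = \frac{1}{40} + o$)
$u{\left(8,1 \right)} 13 - 41 = \left(\frac{1}{40} + 8\right) 13 - 41 = \frac{321}{40} \cdot 13 - 41 = \frac{4173}{40} - 41 = \frac{2533}{40}$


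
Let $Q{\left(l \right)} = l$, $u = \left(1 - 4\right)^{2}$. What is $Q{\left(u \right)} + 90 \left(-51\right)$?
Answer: $-4581$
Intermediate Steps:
$u = 9$ ($u = \left(-3\right)^{2} = 9$)
$Q{\left(u \right)} + 90 \left(-51\right) = 9 + 90 \left(-51\right) = 9 - 4590 = -4581$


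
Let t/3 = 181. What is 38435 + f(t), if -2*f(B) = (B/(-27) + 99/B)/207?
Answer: 12960413537/337203 ≈ 38435.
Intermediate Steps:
t = 543 (t = 3*181 = 543)
f(B) = -11/(46*B) + B/11178 (f(B) = -(B/(-27) + 99/B)/(2*207) = -(B*(-1/27) + 99/B)/(2*207) = -(-B/27 + 99/B)/(2*207) = -(99/B - B/27)/(2*207) = -(-B/5589 + 11/(23*B))/2 = -11/(46*B) + B/11178)
38435 + f(t) = 38435 + (1/11178)*(-2673 + 543²)/543 = 38435 + (1/11178)*(1/543)*(-2673 + 294849) = 38435 + (1/11178)*(1/543)*292176 = 38435 + 16232/337203 = 12960413537/337203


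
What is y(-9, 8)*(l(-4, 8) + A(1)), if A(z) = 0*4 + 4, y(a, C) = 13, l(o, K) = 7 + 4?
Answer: 195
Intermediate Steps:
l(o, K) = 11
A(z) = 4 (A(z) = 0 + 4 = 4)
y(-9, 8)*(l(-4, 8) + A(1)) = 13*(11 + 4) = 13*15 = 195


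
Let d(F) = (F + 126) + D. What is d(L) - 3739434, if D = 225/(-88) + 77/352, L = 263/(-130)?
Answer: -85555466823/22880 ≈ -3.7393e+6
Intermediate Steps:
L = -263/130 (L = 263*(-1/130) = -263/130 ≈ -2.0231)
D = -823/352 (D = 225*(-1/88) + 77*(1/352) = -225/88 + 7/32 = -823/352 ≈ -2.3381)
d(F) = 43529/352 + F (d(F) = (F + 126) - 823/352 = (126 + F) - 823/352 = 43529/352 + F)
d(L) - 3739434 = (43529/352 - 263/130) - 3739434 = 2783097/22880 - 3739434 = -85555466823/22880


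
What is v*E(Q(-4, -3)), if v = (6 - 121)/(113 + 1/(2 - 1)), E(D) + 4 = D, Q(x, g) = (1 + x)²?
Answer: -575/114 ≈ -5.0439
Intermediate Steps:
E(D) = -4 + D
v = -115/114 (v = -115/(113 + 1/1) = -115/(113 + 1) = -115/114 ≈ -1.0088)
v*E(Q(-4, -3)) = -115*(-4 + (1 - 4)²)/114 = -115*(-4 + (-3)²)/114 = -115*(-4 + 9)/114 = -115/114*5 = -575/114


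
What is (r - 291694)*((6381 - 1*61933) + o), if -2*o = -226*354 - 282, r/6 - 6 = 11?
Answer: 4493141128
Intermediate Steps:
r = 102 (r = 36 + 6*11 = 36 + 66 = 102)
o = 40143 (o = -(-226*354 - 282)/2 = -(-80004 - 282)/2 = -½*(-80286) = 40143)
(r - 291694)*((6381 - 1*61933) + o) = (102 - 291694)*((6381 - 1*61933) + 40143) = -291592*((6381 - 61933) + 40143) = -291592*(-55552 + 40143) = -291592*(-15409) = 4493141128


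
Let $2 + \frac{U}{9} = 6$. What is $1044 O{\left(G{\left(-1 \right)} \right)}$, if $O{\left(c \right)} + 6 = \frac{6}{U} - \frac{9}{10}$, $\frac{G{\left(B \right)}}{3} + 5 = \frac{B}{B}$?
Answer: $- \frac{35148}{5} \approx -7029.6$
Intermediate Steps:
$U = 36$ ($U = -18 + 9 \cdot 6 = -18 + 54 = 36$)
$G{\left(B \right)} = -12$ ($G{\left(B \right)} = -15 + 3 \frac{B}{B} = -15 + 3 \cdot 1 = -15 + 3 = -12$)
$O{\left(c \right)} = - \frac{101}{15}$ ($O{\left(c \right)} = -6 + \left(\frac{6}{36} - \frac{9}{10}\right) = -6 + \left(6 \cdot \frac{1}{36} - \frac{9}{10}\right) = -6 + \left(\frac{1}{6} - \frac{9}{10}\right) = -6 - \frac{11}{15} = - \frac{101}{15}$)
$1044 O{\left(G{\left(-1 \right)} \right)} = 1044 \left(- \frac{101}{15}\right) = - \frac{35148}{5}$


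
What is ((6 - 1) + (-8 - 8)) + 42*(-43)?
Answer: -1817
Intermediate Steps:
((6 - 1) + (-8 - 8)) + 42*(-43) = (5 - 16) - 1806 = -11 - 1806 = -1817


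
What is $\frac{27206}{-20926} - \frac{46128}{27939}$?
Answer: $- \frac{287563827}{97441919} \approx -2.9511$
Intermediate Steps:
$\frac{27206}{-20926} - \frac{46128}{27939} = 27206 \left(- \frac{1}{20926}\right) - \frac{15376}{9313} = - \frac{13603}{10463} - \frac{15376}{9313} = - \frac{287563827}{97441919}$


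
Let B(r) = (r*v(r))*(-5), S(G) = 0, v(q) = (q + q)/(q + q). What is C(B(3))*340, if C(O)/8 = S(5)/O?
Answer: 0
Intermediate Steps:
v(q) = 1 (v(q) = (2*q)/((2*q)) = (2*q)*(1/(2*q)) = 1)
B(r) = -5*r (B(r) = (r*1)*(-5) = r*(-5) = -5*r)
C(O) = 0 (C(O) = 8*(0/O) = 8*0 = 0)
C(B(3))*340 = 0*340 = 0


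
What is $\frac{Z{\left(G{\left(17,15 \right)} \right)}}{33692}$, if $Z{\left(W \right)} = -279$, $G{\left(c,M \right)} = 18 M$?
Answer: $- \frac{279}{33692} \approx -0.0082809$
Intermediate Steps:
$\frac{Z{\left(G{\left(17,15 \right)} \right)}}{33692} = - \frac{279}{33692}$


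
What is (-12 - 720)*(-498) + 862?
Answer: 365398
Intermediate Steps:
(-12 - 720)*(-498) + 862 = -732*(-498) + 862 = 364536 + 862 = 365398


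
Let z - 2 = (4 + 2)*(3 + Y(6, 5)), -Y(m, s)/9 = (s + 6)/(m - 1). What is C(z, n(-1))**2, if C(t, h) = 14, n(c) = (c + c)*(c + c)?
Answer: 196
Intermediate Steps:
Y(m, s) = -9*(6 + s)/(-1 + m) (Y(m, s) = -9*(s + 6)/(m - 1) = -9*(6 + s)/(-1 + m))
n(c) = 4*c**2 (n(c) = (2*c)*(2*c) = 4*c**2)
z = -494/5 (z = 2 + (4 + 2)*(3 + 9*(-6 - 1*5)/(-1 + 6)) = 2 + 6*(3 + 9*(-6 - 5)/5) = 2 + 6*(3 + 9*(1/5)*(-11)) = 2 + 6*(3 - 99/5) = 2 + 6*(-84/5) = 2 - 504/5 = -494/5 ≈ -98.800)
C(z, n(-1))**2 = 14**2 = 196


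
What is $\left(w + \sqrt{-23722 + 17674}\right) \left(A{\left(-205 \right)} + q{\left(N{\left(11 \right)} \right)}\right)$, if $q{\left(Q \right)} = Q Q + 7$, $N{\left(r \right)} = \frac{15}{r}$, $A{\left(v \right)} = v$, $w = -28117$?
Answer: $\frac{667300761}{121} - \frac{284796 i \sqrt{42}}{121} \approx 5.5149 \cdot 10^{6} - 15254.0 i$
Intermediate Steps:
$q{\left(Q \right)} = 7 + Q^{2}$ ($q{\left(Q \right)} = Q^{2} + 7 = 7 + Q^{2}$)
$\left(w + \sqrt{-23722 + 17674}\right) \left(A{\left(-205 \right)} + q{\left(N{\left(11 \right)} \right)}\right) = \left(-28117 + \sqrt{-23722 + 17674}\right) \left(-205 + \left(7 + \left(\frac{15}{11}\right)^{2}\right)\right) = \left(-28117 + \sqrt{-6048}\right) \left(-205 + \left(7 + \left(15 \cdot \frac{1}{11}\right)^{2}\right)\right) = \left(-28117 + 12 i \sqrt{42}\right) \left(-205 + \left(7 + \left(\frac{15}{11}\right)^{2}\right)\right) = \left(-28117 + 12 i \sqrt{42}\right) \left(-205 + \left(7 + \frac{225}{121}\right)\right) = \left(-28117 + 12 i \sqrt{42}\right) \left(-205 + \frac{1072}{121}\right) = \left(-28117 + 12 i \sqrt{42}\right) \left(- \frac{23733}{121}\right) = \frac{667300761}{121} - \frac{284796 i \sqrt{42}}{121}$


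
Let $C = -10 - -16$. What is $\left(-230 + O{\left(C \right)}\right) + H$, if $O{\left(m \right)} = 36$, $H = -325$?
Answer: $-519$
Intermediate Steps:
$C = 6$ ($C = -10 + 16 = 6$)
$\left(-230 + O{\left(C \right)}\right) + H = \left(-230 + 36\right) - 325 = -194 - 325 = -519$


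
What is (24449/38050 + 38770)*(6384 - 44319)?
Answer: -11192516514063/7610 ≈ -1.4708e+9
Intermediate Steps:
(24449/38050 + 38770)*(6384 - 44319) = (24449*(1/38050) + 38770)*(-37935) = (24449/38050 + 38770)*(-37935) = (1475222949/38050)*(-37935) = -11192516514063/7610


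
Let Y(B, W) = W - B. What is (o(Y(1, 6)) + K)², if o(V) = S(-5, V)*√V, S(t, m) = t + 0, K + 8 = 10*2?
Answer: 269 - 120*√5 ≈ 0.67184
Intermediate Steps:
K = 12 (K = -8 + 10*2 = -8 + 20 = 12)
S(t, m) = t
o(V) = -5*√V
(o(Y(1, 6)) + K)² = (-5*√(6 - 1*1) + 12)² = (-5*√(6 - 1) + 12)² = (-5*√5 + 12)² = (12 - 5*√5)²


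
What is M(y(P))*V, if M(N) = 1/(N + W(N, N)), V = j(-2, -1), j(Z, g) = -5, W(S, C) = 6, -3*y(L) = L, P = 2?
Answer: -15/16 ≈ -0.93750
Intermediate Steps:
y(L) = -L/3
V = -5
M(N) = 1/(6 + N) (M(N) = 1/(N + 6) = 1/(6 + N))
M(y(P))*V = -5/(6 - ⅓*2) = -5/(6 - ⅔) = -5/(16/3) = (3/16)*(-5) = -15/16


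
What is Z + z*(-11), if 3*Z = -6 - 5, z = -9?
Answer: 286/3 ≈ 95.333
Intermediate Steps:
Z = -11/3 (Z = (-6 - 5)/3 = (⅓)*(-11) = -11/3 ≈ -3.6667)
Z + z*(-11) = -11/3 - 9*(-11) = -11/3 + 99 = 286/3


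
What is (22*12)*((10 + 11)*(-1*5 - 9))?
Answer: -77616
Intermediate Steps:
(22*12)*((10 + 11)*(-1*5 - 9)) = 264*(21*(-5 - 9)) = 264*(21*(-14)) = 264*(-294) = -77616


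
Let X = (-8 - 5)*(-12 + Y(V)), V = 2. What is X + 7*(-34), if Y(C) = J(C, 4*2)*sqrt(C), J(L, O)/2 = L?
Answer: -82 - 52*sqrt(2) ≈ -155.54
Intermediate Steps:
J(L, O) = 2*L
Y(C) = 2*C**(3/2) (Y(C) = (2*C)*sqrt(C) = 2*C**(3/2))
X = 156 - 52*sqrt(2) (X = (-8 - 5)*(-12 + 2*2**(3/2)) = -13*(-12 + 2*(2*sqrt(2))) = -13*(-12 + 4*sqrt(2)) = 156 - 52*sqrt(2) ≈ 82.461)
X + 7*(-34) = (156 - 52*sqrt(2)) + 7*(-34) = (156 - 52*sqrt(2)) - 238 = -82 - 52*sqrt(2)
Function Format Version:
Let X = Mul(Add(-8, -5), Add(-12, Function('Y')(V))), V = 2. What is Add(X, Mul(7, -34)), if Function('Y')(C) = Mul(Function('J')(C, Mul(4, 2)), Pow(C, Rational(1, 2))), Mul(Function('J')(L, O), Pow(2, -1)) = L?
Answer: Add(-82, Mul(-52, Pow(2, Rational(1, 2)))) ≈ -155.54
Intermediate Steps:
Function('J')(L, O) = Mul(2, L)
Function('Y')(C) = Mul(2, Pow(C, Rational(3, 2))) (Function('Y')(C) = Mul(Mul(2, C), Pow(C, Rational(1, 2))) = Mul(2, Pow(C, Rational(3, 2))))
X = Add(156, Mul(-52, Pow(2, Rational(1, 2)))) (X = Mul(Add(-8, -5), Add(-12, Mul(2, Pow(2, Rational(3, 2))))) = Mul(-13, Add(-12, Mul(2, Mul(2, Pow(2, Rational(1, 2)))))) = Mul(-13, Add(-12, Mul(4, Pow(2, Rational(1, 2))))) = Add(156, Mul(-52, Pow(2, Rational(1, 2)))) ≈ 82.461)
Add(X, Mul(7, -34)) = Add(Add(156, Mul(-52, Pow(2, Rational(1, 2)))), Mul(7, -34)) = Add(Add(156, Mul(-52, Pow(2, Rational(1, 2)))), -238) = Add(-82, Mul(-52, Pow(2, Rational(1, 2))))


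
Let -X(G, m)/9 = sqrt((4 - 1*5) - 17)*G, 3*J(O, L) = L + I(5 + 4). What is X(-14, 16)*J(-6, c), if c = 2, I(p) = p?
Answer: 1386*I*sqrt(2) ≈ 1960.1*I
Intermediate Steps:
J(O, L) = 3 + L/3 (J(O, L) = (L + (5 + 4))/3 = (L + 9)/3 = (9 + L)/3 = 3 + L/3)
X(G, m) = -27*I*G*sqrt(2) (X(G, m) = -9*sqrt((4 - 1*5) - 17)*G = -9*sqrt((4 - 5) - 17)*G = -9*sqrt(-1 - 17)*G = -9*sqrt(-18)*G = -9*3*I*sqrt(2)*G = -27*I*G*sqrt(2))
X(-14, 16)*J(-6, c) = (-27*I*(-14)*sqrt(2))*(3 + (1/3)*2) = (378*I*sqrt(2))*(3 + 2/3) = (378*I*sqrt(2))*(11/3) = 1386*I*sqrt(2)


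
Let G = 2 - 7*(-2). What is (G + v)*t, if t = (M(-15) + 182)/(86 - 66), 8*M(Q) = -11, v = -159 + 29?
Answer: -16473/16 ≈ -1029.6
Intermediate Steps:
v = -130
M(Q) = -11/8 (M(Q) = (⅛)*(-11) = -11/8)
t = 289/32 (t = (-11/8 + 182)/(86 - 66) = (1445/8)/20 = (1445/8)*(1/20) = 289/32 ≈ 9.0313)
G = 16 (G = 2 + 14 = 16)
(G + v)*t = (16 - 130)*(289/32) = -114*289/32 = -16473/16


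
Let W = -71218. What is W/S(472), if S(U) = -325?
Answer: 71218/325 ≈ 219.13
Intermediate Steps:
W/S(472) = -71218/(-325) = -71218*(-1/325) = 71218/325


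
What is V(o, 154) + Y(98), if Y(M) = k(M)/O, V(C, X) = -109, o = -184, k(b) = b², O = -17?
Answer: -11457/17 ≈ -673.94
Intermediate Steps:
Y(M) = -M²/17 (Y(M) = M²/(-17) = M²*(-1/17) = -M²/17)
V(o, 154) + Y(98) = -109 - 1/17*98² = -109 - 1/17*9604 = -109 - 9604/17 = -11457/17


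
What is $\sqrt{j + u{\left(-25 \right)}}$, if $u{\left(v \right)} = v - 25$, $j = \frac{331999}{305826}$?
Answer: $\frac{i \sqrt{4574943187626}}{305826} \approx 6.9939 i$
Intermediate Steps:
$j = \frac{331999}{305826}$ ($j = 331999 \cdot \frac{1}{305826} = \frac{331999}{305826} \approx 1.0856$)
$u{\left(v \right)} = -25 + v$ ($u{\left(v \right)} = v - 25 = -25 + v$)
$\sqrt{j + u{\left(-25 \right)}} = \sqrt{\frac{331999}{305826} - 50} = \sqrt{- \frac{14959301}{305826}} = \frac{i \sqrt{4574943187626}}{305826}$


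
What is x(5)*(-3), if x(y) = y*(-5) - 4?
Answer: 87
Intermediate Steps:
x(y) = -4 - 5*y (x(y) = -5*y - 4 = -4 - 5*y)
x(5)*(-3) = (-4 - 5*5)*(-3) = (-4 - 25)*(-3) = -29*(-3) = 87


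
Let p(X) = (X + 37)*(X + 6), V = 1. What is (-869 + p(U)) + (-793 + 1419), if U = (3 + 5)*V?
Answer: 387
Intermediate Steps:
U = 8 (U = (3 + 5)*1 = 8*1 = 8)
p(X) = (6 + X)*(37 + X) (p(X) = (37 + X)*(6 + X) = (6 + X)*(37 + X))
(-869 + p(U)) + (-793 + 1419) = (-869 + (222 + 8² + 43*8)) + (-793 + 1419) = (-869 + (222 + 64 + 344)) + 626 = (-869 + 630) + 626 = -239 + 626 = 387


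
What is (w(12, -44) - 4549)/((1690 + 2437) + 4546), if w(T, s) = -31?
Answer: -4580/8673 ≈ -0.52808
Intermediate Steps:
(w(12, -44) - 4549)/((1690 + 2437) + 4546) = (-31 - 4549)/((1690 + 2437) + 4546) = -4580/(4127 + 4546) = -4580/8673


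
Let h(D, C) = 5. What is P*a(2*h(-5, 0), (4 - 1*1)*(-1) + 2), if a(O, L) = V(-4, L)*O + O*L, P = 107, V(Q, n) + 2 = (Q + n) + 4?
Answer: -4280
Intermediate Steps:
V(Q, n) = 2 + Q + n (V(Q, n) = -2 + ((Q + n) + 4) = -2 + (4 + Q + n) = 2 + Q + n)
a(O, L) = L*O + O*(-2 + L) (a(O, L) = (2 - 4 + L)*O + O*L = (-2 + L)*O + L*O = O*(-2 + L) + L*O = L*O + O*(-2 + L))
P*a(2*h(-5, 0), (4 - 1*1)*(-1) + 2) = 107*(2*(2*5)*(-1 + ((4 - 1*1)*(-1) + 2))) = 107*(2*10*(-1 + ((4 - 1)*(-1) + 2))) = 107*(2*10*(-1 + (3*(-1) + 2))) = 107*(2*10*(-1 + (-3 + 2))) = 107*(2*10*(-1 - 1)) = 107*(2*10*(-2)) = 107*(-40) = -4280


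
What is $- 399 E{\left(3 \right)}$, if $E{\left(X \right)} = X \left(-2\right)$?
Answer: $2394$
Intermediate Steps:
$E{\left(X \right)} = - 2 X$
$- 399 E{\left(3 \right)} = - 399 \left(\left(-2\right) 3\right) = \left(-399\right) \left(-6\right) = 2394$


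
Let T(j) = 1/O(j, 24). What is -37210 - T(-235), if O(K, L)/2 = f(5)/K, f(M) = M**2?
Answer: -372053/10 ≈ -37205.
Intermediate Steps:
O(K, L) = 50/K (O(K, L) = 2*(5**2/K) = 2*(25/K) = 50/K)
T(j) = j/50 (T(j) = 1/(50/j) = j/50)
-37210 - T(-235) = -37210 - (-235)/50 = -37210 - 1*(-47/10) = -37210 + 47/10 = -372053/10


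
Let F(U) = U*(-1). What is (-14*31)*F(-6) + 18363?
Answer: 15759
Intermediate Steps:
F(U) = -U
(-14*31)*F(-6) + 18363 = (-14*31)*(-1*(-6)) + 18363 = -434*6 + 18363 = -2604 + 18363 = 15759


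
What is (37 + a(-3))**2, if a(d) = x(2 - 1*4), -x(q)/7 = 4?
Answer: 81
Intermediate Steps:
x(q) = -28 (x(q) = -7*4 = -28)
a(d) = -28
(37 + a(-3))**2 = (37 - 28)**2 = 9**2 = 81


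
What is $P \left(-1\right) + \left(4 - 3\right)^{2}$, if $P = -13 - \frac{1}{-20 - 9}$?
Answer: $\frac{405}{29} \approx 13.966$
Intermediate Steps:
$P = - \frac{376}{29}$ ($P = -13 - \frac{1}{-29} = -13 - - \frac{1}{29} = -13 + \frac{1}{29} = - \frac{376}{29} \approx -12.966$)
$P \left(-1\right) + \left(4 - 3\right)^{2} = \left(- \frac{376}{29}\right) \left(-1\right) + \left(4 - 3\right)^{2} = \frac{376}{29} + 1^{2} = \frac{376}{29} + 1 = \frac{405}{29}$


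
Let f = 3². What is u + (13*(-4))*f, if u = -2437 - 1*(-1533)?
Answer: -1372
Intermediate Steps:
f = 9
u = -904 (u = -2437 + 1533 = -904)
u + (13*(-4))*f = -904 + (13*(-4))*9 = -904 - 52*9 = -904 - 468 = -1372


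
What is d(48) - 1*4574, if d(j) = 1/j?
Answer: -219551/48 ≈ -4574.0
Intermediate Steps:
d(48) - 1*4574 = 1/48 - 1*4574 = 1/48 - 4574 = -219551/48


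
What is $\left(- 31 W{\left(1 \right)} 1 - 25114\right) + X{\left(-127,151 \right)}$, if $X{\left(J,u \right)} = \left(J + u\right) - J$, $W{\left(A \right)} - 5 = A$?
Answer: $-25149$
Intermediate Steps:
$W{\left(A \right)} = 5 + A$
$X{\left(J,u \right)} = u$
$\left(- 31 W{\left(1 \right)} 1 - 25114\right) + X{\left(-127,151 \right)} = \left(- 31 \left(5 + 1\right) 1 - 25114\right) + 151 = \left(\left(-31\right) 6 \cdot 1 - 25114\right) + 151 = \left(\left(-186\right) 1 - 25114\right) + 151 = \left(-186 - 25114\right) + 151 = -25300 + 151 = -25149$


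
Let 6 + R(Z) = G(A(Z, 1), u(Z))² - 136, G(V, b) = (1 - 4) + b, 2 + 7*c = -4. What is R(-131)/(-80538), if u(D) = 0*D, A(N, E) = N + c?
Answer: 133/80538 ≈ 0.0016514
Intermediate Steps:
c = -6/7 (c = -2/7 + (⅐)*(-4) = -2/7 - 4/7 = -6/7 ≈ -0.85714)
A(N, E) = -6/7 + N (A(N, E) = N - 6/7 = -6/7 + N)
u(D) = 0
G(V, b) = -3 + b
R(Z) = -133 (R(Z) = -6 + ((-3 + 0)² - 136) = -6 + ((-3)² - 136) = -6 + (9 - 136) = -6 - 127 = -133)
R(-131)/(-80538) = -133/(-80538) = -133*(-1/80538) = 133/80538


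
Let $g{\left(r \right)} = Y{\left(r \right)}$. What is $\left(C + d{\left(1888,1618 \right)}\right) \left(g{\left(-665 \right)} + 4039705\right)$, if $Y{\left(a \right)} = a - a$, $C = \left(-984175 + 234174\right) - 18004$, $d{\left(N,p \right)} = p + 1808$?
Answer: $-3088673609195$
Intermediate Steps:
$d{\left(N,p \right)} = 1808 + p$
$C = -768005$ ($C = -750001 - 18004 = -768005$)
$Y{\left(a \right)} = 0$
$g{\left(r \right)} = 0$
$\left(C + d{\left(1888,1618 \right)}\right) \left(g{\left(-665 \right)} + 4039705\right) = \left(-768005 + \left(1808 + 1618\right)\right) \left(0 + 4039705\right) = \left(-768005 + 3426\right) 4039705 = \left(-764579\right) 4039705 = -3088673609195$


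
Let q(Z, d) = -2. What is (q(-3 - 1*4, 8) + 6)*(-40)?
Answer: -160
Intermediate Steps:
(q(-3 - 1*4, 8) + 6)*(-40) = (-2 + 6)*(-40) = 4*(-40) = -160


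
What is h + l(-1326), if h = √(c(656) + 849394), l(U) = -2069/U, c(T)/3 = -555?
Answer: 2069/1326 + √847729 ≈ 922.28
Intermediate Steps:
c(T) = -1665 (c(T) = 3*(-555) = -1665)
h = √847729 (h = √(-1665 + 849394) = √847729 ≈ 920.72)
h + l(-1326) = √847729 - 2069/(-1326) = √847729 - 2069*(-1/1326) = √847729 + 2069/1326 = 2069/1326 + √847729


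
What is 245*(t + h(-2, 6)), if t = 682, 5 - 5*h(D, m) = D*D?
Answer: 167139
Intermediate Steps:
h(D, m) = 1 - D²/5 (h(D, m) = 1 - D*D/5 = 1 - D²/5)
245*(t + h(-2, 6)) = 245*(682 + (1 - ⅕*(-2)²)) = 245*(682 + (1 - ⅕*4)) = 245*(682 + (1 - ⅘)) = 245*(682 + ⅕) = 245*(3411/5) = 167139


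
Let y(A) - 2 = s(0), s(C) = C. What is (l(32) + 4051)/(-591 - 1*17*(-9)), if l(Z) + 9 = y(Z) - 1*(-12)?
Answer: -676/73 ≈ -9.2603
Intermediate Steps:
y(A) = 2 (y(A) = 2 + 0 = 2)
l(Z) = 5 (l(Z) = -9 + (2 - 1*(-12)) = -9 + (2 + 12) = -9 + 14 = 5)
(l(32) + 4051)/(-591 - 1*17*(-9)) = (5 + 4051)/(-591 - 1*17*(-9)) = 4056/(-591 - 17*(-9)) = 4056/(-591 + 153) = 4056/(-438) = 4056*(-1/438) = -676/73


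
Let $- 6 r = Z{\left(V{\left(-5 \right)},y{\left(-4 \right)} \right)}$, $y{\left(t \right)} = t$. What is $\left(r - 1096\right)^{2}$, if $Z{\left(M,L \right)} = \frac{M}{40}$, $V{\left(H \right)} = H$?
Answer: $\frac{2767496449}{2304} \approx 1.2012 \cdot 10^{6}$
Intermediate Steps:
$Z{\left(M,L \right)} = \frac{M}{40}$ ($Z{\left(M,L \right)} = M \frac{1}{40} = \frac{M}{40}$)
$r = \frac{1}{48}$ ($r = - \frac{\frac{1}{40} \left(-5\right)}{6} = \left(- \frac{1}{6}\right) \left(- \frac{1}{8}\right) = \frac{1}{48} \approx 0.020833$)
$\left(r - 1096\right)^{2} = \left(\frac{1}{48} - 1096\right)^{2} = \left(- \frac{52607}{48}\right)^{2} = \frac{2767496449}{2304}$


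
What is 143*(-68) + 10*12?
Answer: -9604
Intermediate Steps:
143*(-68) + 10*12 = -9724 + 120 = -9604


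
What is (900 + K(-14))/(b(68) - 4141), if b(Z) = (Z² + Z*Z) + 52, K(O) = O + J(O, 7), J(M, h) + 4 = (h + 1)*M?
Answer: 10/67 ≈ 0.14925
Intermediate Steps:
J(M, h) = -4 + M*(1 + h) (J(M, h) = -4 + (h + 1)*M = -4 + (1 + h)*M = -4 + M*(1 + h))
K(O) = -4 + 9*O (K(O) = O + (-4 + O + O*7) = O + (-4 + O + 7*O) = O + (-4 + 8*O) = -4 + 9*O)
b(Z) = 52 + 2*Z² (b(Z) = (Z² + Z²) + 52 = 2*Z² + 52 = 52 + 2*Z²)
(900 + K(-14))/(b(68) - 4141) = (900 + (-4 + 9*(-14)))/((52 + 2*68²) - 4141) = (900 + (-4 - 126))/((52 + 2*4624) - 4141) = (900 - 130)/((52 + 9248) - 4141) = 770/(9300 - 4141) = 770/5159 = 770*(1/5159) = 10/67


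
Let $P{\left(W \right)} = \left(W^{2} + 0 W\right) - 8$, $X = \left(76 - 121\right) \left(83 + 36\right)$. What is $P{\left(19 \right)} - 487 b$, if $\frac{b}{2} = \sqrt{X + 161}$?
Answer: $353 - 6818 i \sqrt{106} \approx 353.0 - 70196.0 i$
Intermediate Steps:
$X = -5355$ ($X = \left(-45\right) 119 = -5355$)
$b = 14 i \sqrt{106}$ ($b = 2 \sqrt{-5355 + 161} = 2 \sqrt{-5194} = 2 \cdot 7 i \sqrt{106} = 14 i \sqrt{106} \approx 144.14 i$)
$P{\left(W \right)} = -8 + W^{2}$ ($P{\left(W \right)} = \left(W^{2} + 0\right) - 8 = W^{2} - 8 = -8 + W^{2}$)
$P{\left(19 \right)} - 487 b = \left(-8 + 19^{2}\right) - 487 \cdot 14 i \sqrt{106} = \left(-8 + 361\right) - 6818 i \sqrt{106} = 353 - 6818 i \sqrt{106}$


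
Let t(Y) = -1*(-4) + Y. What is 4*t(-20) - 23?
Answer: -87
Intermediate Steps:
t(Y) = 4 + Y
4*t(-20) - 23 = 4*(4 - 20) - 23 = 4*(-16) - 23 = -64 - 23 = -87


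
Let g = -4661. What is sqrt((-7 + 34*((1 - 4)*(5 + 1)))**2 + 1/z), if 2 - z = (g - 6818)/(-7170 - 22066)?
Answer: sqrt(846151921724237)/46993 ≈ 619.00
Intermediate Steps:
z = 46993/29236 (z = 2 - (-4661 - 6818)/(-7170 - 22066) = 2 - (-11479)/(-29236) = 2 - (-11479)*(-1)/29236 = 2 - 1*11479/29236 = 2 - 11479/29236 = 46993/29236 ≈ 1.6074)
sqrt((-7 + 34*((1 - 4)*(5 + 1)))**2 + 1/z) = sqrt((-7 + 34*((1 - 4)*(5 + 1)))**2 + 1/(46993/29236)) = sqrt((-7 + 34*(-3*6))**2 + 29236/46993) = sqrt((-7 + 34*(-18))**2 + 29236/46993) = sqrt((-7 - 612)**2 + 29236/46993) = sqrt((-619)**2 + 29236/46993) = sqrt(383161 + 29236/46993) = sqrt(18005914109/46993) = sqrt(846151921724237)/46993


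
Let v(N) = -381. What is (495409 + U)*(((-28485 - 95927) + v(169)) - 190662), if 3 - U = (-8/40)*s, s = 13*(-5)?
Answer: -156276091545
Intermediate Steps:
s = -65
U = -10 (U = 3 - (-8/40)*(-65) = 3 - (-8*1/40)*(-65) = 3 - (-1)*(-65)/5 = 3 - 1*13 = 3 - 13 = -10)
(495409 + U)*(((-28485 - 95927) + v(169)) - 190662) = (495409 - 10)*(((-28485 - 95927) - 381) - 190662) = 495399*((-124412 - 381) - 190662) = 495399*(-124793 - 190662) = 495399*(-315455) = -156276091545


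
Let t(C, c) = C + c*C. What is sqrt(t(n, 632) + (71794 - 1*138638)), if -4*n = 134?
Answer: I*sqrt(352198)/2 ≈ 296.73*I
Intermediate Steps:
n = -67/2 (n = -1/4*134 = -67/2 ≈ -33.500)
t(C, c) = C + C*c
sqrt(t(n, 632) + (71794 - 1*138638)) = sqrt(-67*(1 + 632)/2 + (71794 - 1*138638)) = sqrt(-67/2*633 + (71794 - 138638)) = sqrt(-42411/2 - 66844) = sqrt(-176099/2) = I*sqrt(352198)/2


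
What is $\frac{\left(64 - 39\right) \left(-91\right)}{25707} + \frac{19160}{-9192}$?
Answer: $- \frac{7131360}{3281927} \approx -2.1729$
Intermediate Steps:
$\frac{\left(64 - 39\right) \left(-91\right)}{25707} + \frac{19160}{-9192} = 25 \left(-91\right) \frac{1}{25707} + 19160 \left(- \frac{1}{9192}\right) = \left(-2275\right) \frac{1}{25707} - \frac{2395}{1149} = - \frac{2275}{25707} - \frac{2395}{1149} = - \frac{7131360}{3281927}$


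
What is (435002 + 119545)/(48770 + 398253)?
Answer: 554547/447023 ≈ 1.2405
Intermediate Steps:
(435002 + 119545)/(48770 + 398253) = 554547/447023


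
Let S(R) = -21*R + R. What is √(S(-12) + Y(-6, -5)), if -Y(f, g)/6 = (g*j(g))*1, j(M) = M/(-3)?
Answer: √290 ≈ 17.029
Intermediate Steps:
j(M) = -M/3 (j(M) = M*(-⅓) = -M/3)
S(R) = -20*R
Y(f, g) = 2*g² (Y(f, g) = -6*g*(-g/3) = -6*(-g²/3) = -(-2)*g² = 2*g²)
√(S(-12) + Y(-6, -5)) = √(-20*(-12) + 2*(-5)²) = √(240 + 2*25) = √(240 + 50) = √290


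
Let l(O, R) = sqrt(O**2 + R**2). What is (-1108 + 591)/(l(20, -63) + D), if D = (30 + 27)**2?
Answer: -1679733/10551632 + 517*sqrt(4369)/10551632 ≈ -0.15595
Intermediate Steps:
D = 3249 (D = 57**2 = 3249)
(-1108 + 591)/(l(20, -63) + D) = (-1108 + 591)/(sqrt(20**2 + (-63)**2) + 3249) = -517/(sqrt(400 + 3969) + 3249) = -517/(sqrt(4369) + 3249) = -517/(3249 + sqrt(4369))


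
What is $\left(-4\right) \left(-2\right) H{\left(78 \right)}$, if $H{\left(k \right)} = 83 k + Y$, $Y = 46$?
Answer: $52160$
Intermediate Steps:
$H{\left(k \right)} = 46 + 83 k$ ($H{\left(k \right)} = 83 k + 46 = 46 + 83 k$)
$\left(-4\right) \left(-2\right) H{\left(78 \right)} = \left(-4\right) \left(-2\right) \left(46 + 83 \cdot 78\right) = 8 \left(46 + 6474\right) = 8 \cdot 6520 = 52160$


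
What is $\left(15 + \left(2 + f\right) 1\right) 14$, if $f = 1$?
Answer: $252$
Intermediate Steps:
$\left(15 + \left(2 + f\right) 1\right) 14 = \left(15 + \left(2 + 1\right) 1\right) 14 = \left(15 + 3 \cdot 1\right) 14 = \left(15 + 3\right) 14 = 18 \cdot 14 = 252$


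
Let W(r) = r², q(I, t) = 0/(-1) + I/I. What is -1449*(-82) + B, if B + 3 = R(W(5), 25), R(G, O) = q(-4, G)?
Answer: 118816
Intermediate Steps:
q(I, t) = 1 (q(I, t) = 0*(-1) + 1 = 0 + 1 = 1)
R(G, O) = 1
B = -2 (B = -3 + 1 = -2)
-1449*(-82) + B = -1449*(-82) - 2 = 118818 - 2 = 118816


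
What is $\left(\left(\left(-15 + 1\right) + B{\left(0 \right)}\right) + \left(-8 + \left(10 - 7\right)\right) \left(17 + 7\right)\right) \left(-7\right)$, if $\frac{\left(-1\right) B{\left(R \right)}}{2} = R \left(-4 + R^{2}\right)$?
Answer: $938$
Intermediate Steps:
$B{\left(R \right)} = - 2 R \left(-4 + R^{2}\right)$
$\left(\left(\left(-15 + 1\right) + B{\left(0 \right)}\right) + \left(-8 + \left(10 - 7\right)\right) \left(17 + 7\right)\right) \left(-7\right) = \left(\left(\left(-15 + 1\right) + 2 \cdot 0 \left(4 - 0^{2}\right)\right) + \left(-8 + \left(10 - 7\right)\right) \left(17 + 7\right)\right) \left(-7\right) = \left(\left(-14 + 2 \cdot 0 \left(4 - 0\right)\right) + \left(-8 + 3\right) 24\right) \left(-7\right) = \left(\left(-14 + 2 \cdot 0 \left(4 + 0\right)\right) - 120\right) \left(-7\right) = \left(\left(-14 + 2 \cdot 0 \cdot 4\right) - 120\right) \left(-7\right) = \left(\left(-14 + 0\right) - 120\right) \left(-7\right) = \left(-14 - 120\right) \left(-7\right) = \left(-134\right) \left(-7\right) = 938$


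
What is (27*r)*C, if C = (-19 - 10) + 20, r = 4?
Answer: -972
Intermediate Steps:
C = -9 (C = -29 + 20 = -9)
(27*r)*C = (27*4)*(-9) = 108*(-9) = -972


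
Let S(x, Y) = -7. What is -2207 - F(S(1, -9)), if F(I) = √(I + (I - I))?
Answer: -2207 - I*√7 ≈ -2207.0 - 2.6458*I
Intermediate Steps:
F(I) = √I (F(I) = √(I + 0) = √I)
-2207 - F(S(1, -9)) = -2207 - √(-7) = -2207 - I*√7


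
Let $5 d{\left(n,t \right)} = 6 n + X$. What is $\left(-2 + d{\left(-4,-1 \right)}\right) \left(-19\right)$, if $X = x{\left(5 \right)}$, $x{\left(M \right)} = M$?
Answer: $\frac{551}{5} \approx 110.2$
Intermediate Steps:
$X = 5$
$d{\left(n,t \right)} = 1 + \frac{6 n}{5}$ ($d{\left(n,t \right)} = \frac{6 n + 5}{5} = \frac{5 + 6 n}{5} = 1 + \frac{6 n}{5}$)
$\left(-2 + d{\left(-4,-1 \right)}\right) \left(-19\right) = \left(-2 + \left(1 + \frac{6}{5} \left(-4\right)\right)\right) \left(-19\right) = \left(-2 + \left(1 - \frac{24}{5}\right)\right) \left(-19\right) = \left(-2 - \frac{19}{5}\right) \left(-19\right) = \left(- \frac{29}{5}\right) \left(-19\right) = \frac{551}{5}$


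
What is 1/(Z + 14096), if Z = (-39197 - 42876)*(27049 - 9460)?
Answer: -1/1443567901 ≈ -6.9273e-10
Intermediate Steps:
Z = -1443581997 (Z = -82073*17589 = -1443581997)
1/(Z + 14096) = 1/(-1443581997 + 14096) = 1/(-1443567901) = -1/1443567901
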